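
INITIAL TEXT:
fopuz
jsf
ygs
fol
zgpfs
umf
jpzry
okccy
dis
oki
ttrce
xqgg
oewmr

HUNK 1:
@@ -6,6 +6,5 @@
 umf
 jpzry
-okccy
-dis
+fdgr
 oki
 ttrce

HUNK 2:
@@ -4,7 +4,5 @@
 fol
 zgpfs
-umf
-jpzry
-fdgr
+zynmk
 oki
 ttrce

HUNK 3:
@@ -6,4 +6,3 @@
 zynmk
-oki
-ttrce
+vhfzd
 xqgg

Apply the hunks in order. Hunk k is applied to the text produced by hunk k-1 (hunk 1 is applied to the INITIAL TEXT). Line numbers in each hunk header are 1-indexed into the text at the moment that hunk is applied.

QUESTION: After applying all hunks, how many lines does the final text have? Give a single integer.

Answer: 9

Derivation:
Hunk 1: at line 6 remove [okccy,dis] add [fdgr] -> 12 lines: fopuz jsf ygs fol zgpfs umf jpzry fdgr oki ttrce xqgg oewmr
Hunk 2: at line 4 remove [umf,jpzry,fdgr] add [zynmk] -> 10 lines: fopuz jsf ygs fol zgpfs zynmk oki ttrce xqgg oewmr
Hunk 3: at line 6 remove [oki,ttrce] add [vhfzd] -> 9 lines: fopuz jsf ygs fol zgpfs zynmk vhfzd xqgg oewmr
Final line count: 9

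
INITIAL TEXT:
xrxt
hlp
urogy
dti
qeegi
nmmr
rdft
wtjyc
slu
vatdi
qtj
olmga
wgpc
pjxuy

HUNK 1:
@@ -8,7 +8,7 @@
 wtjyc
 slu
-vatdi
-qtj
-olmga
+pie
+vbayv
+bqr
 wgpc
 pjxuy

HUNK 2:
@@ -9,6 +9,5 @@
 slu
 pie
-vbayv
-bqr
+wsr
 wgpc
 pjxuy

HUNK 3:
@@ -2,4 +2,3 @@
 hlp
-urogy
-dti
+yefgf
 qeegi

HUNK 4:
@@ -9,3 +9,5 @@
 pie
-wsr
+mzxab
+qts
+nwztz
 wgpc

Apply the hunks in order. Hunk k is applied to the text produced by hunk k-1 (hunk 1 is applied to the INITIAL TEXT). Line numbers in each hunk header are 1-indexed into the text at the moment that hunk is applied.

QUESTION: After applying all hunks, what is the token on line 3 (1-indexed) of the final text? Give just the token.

Hunk 1: at line 8 remove [vatdi,qtj,olmga] add [pie,vbayv,bqr] -> 14 lines: xrxt hlp urogy dti qeegi nmmr rdft wtjyc slu pie vbayv bqr wgpc pjxuy
Hunk 2: at line 9 remove [vbayv,bqr] add [wsr] -> 13 lines: xrxt hlp urogy dti qeegi nmmr rdft wtjyc slu pie wsr wgpc pjxuy
Hunk 3: at line 2 remove [urogy,dti] add [yefgf] -> 12 lines: xrxt hlp yefgf qeegi nmmr rdft wtjyc slu pie wsr wgpc pjxuy
Hunk 4: at line 9 remove [wsr] add [mzxab,qts,nwztz] -> 14 lines: xrxt hlp yefgf qeegi nmmr rdft wtjyc slu pie mzxab qts nwztz wgpc pjxuy
Final line 3: yefgf

Answer: yefgf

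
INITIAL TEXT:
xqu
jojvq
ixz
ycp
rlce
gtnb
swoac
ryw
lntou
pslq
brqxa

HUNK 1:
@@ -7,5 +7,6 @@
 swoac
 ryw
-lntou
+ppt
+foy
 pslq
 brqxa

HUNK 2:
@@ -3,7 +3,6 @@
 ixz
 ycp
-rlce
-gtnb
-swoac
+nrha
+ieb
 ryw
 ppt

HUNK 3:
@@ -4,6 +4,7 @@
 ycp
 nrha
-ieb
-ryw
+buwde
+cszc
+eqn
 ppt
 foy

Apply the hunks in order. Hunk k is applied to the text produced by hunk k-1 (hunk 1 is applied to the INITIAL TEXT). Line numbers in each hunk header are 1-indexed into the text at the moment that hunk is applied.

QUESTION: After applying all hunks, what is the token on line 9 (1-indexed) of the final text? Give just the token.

Hunk 1: at line 7 remove [lntou] add [ppt,foy] -> 12 lines: xqu jojvq ixz ycp rlce gtnb swoac ryw ppt foy pslq brqxa
Hunk 2: at line 3 remove [rlce,gtnb,swoac] add [nrha,ieb] -> 11 lines: xqu jojvq ixz ycp nrha ieb ryw ppt foy pslq brqxa
Hunk 3: at line 4 remove [ieb,ryw] add [buwde,cszc,eqn] -> 12 lines: xqu jojvq ixz ycp nrha buwde cszc eqn ppt foy pslq brqxa
Final line 9: ppt

Answer: ppt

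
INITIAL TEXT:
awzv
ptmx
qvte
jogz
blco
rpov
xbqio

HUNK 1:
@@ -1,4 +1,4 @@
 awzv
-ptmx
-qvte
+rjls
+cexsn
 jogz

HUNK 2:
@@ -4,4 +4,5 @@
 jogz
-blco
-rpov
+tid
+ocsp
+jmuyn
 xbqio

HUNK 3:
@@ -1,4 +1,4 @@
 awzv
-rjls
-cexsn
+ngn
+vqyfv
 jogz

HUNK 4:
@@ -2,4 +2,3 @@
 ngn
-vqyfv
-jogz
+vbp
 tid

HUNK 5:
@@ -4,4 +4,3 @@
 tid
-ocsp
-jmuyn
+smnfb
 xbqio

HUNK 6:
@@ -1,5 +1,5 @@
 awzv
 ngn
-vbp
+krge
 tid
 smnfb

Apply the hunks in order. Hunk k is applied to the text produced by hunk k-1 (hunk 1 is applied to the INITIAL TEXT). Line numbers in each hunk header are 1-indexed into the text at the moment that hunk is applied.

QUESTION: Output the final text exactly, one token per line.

Answer: awzv
ngn
krge
tid
smnfb
xbqio

Derivation:
Hunk 1: at line 1 remove [ptmx,qvte] add [rjls,cexsn] -> 7 lines: awzv rjls cexsn jogz blco rpov xbqio
Hunk 2: at line 4 remove [blco,rpov] add [tid,ocsp,jmuyn] -> 8 lines: awzv rjls cexsn jogz tid ocsp jmuyn xbqio
Hunk 3: at line 1 remove [rjls,cexsn] add [ngn,vqyfv] -> 8 lines: awzv ngn vqyfv jogz tid ocsp jmuyn xbqio
Hunk 4: at line 2 remove [vqyfv,jogz] add [vbp] -> 7 lines: awzv ngn vbp tid ocsp jmuyn xbqio
Hunk 5: at line 4 remove [ocsp,jmuyn] add [smnfb] -> 6 lines: awzv ngn vbp tid smnfb xbqio
Hunk 6: at line 1 remove [vbp] add [krge] -> 6 lines: awzv ngn krge tid smnfb xbqio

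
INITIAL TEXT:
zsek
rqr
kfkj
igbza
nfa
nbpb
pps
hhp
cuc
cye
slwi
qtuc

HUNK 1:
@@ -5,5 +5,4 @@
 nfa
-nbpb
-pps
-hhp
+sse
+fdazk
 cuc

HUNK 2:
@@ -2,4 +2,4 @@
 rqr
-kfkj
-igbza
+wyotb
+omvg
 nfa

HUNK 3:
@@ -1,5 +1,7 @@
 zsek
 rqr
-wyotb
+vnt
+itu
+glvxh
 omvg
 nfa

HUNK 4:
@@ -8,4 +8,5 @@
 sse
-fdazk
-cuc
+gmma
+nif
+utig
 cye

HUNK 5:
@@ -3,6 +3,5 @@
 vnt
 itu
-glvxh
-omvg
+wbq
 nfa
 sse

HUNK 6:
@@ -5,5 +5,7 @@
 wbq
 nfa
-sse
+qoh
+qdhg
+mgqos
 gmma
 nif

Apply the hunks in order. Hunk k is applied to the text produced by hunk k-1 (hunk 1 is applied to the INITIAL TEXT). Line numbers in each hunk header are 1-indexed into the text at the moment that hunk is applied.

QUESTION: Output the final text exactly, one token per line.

Answer: zsek
rqr
vnt
itu
wbq
nfa
qoh
qdhg
mgqos
gmma
nif
utig
cye
slwi
qtuc

Derivation:
Hunk 1: at line 5 remove [nbpb,pps,hhp] add [sse,fdazk] -> 11 lines: zsek rqr kfkj igbza nfa sse fdazk cuc cye slwi qtuc
Hunk 2: at line 2 remove [kfkj,igbza] add [wyotb,omvg] -> 11 lines: zsek rqr wyotb omvg nfa sse fdazk cuc cye slwi qtuc
Hunk 3: at line 1 remove [wyotb] add [vnt,itu,glvxh] -> 13 lines: zsek rqr vnt itu glvxh omvg nfa sse fdazk cuc cye slwi qtuc
Hunk 4: at line 8 remove [fdazk,cuc] add [gmma,nif,utig] -> 14 lines: zsek rqr vnt itu glvxh omvg nfa sse gmma nif utig cye slwi qtuc
Hunk 5: at line 3 remove [glvxh,omvg] add [wbq] -> 13 lines: zsek rqr vnt itu wbq nfa sse gmma nif utig cye slwi qtuc
Hunk 6: at line 5 remove [sse] add [qoh,qdhg,mgqos] -> 15 lines: zsek rqr vnt itu wbq nfa qoh qdhg mgqos gmma nif utig cye slwi qtuc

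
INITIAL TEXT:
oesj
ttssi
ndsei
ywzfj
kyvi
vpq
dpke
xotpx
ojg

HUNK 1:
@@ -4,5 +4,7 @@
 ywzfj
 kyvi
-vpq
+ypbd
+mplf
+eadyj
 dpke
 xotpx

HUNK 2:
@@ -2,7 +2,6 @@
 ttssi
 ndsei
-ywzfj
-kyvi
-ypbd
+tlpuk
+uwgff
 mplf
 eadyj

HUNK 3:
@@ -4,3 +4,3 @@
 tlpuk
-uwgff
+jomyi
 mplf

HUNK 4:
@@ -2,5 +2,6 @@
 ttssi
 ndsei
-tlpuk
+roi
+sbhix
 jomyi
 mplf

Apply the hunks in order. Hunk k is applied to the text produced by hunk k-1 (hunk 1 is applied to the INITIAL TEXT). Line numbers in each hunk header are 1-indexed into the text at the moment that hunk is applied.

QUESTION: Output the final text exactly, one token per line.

Answer: oesj
ttssi
ndsei
roi
sbhix
jomyi
mplf
eadyj
dpke
xotpx
ojg

Derivation:
Hunk 1: at line 4 remove [vpq] add [ypbd,mplf,eadyj] -> 11 lines: oesj ttssi ndsei ywzfj kyvi ypbd mplf eadyj dpke xotpx ojg
Hunk 2: at line 2 remove [ywzfj,kyvi,ypbd] add [tlpuk,uwgff] -> 10 lines: oesj ttssi ndsei tlpuk uwgff mplf eadyj dpke xotpx ojg
Hunk 3: at line 4 remove [uwgff] add [jomyi] -> 10 lines: oesj ttssi ndsei tlpuk jomyi mplf eadyj dpke xotpx ojg
Hunk 4: at line 2 remove [tlpuk] add [roi,sbhix] -> 11 lines: oesj ttssi ndsei roi sbhix jomyi mplf eadyj dpke xotpx ojg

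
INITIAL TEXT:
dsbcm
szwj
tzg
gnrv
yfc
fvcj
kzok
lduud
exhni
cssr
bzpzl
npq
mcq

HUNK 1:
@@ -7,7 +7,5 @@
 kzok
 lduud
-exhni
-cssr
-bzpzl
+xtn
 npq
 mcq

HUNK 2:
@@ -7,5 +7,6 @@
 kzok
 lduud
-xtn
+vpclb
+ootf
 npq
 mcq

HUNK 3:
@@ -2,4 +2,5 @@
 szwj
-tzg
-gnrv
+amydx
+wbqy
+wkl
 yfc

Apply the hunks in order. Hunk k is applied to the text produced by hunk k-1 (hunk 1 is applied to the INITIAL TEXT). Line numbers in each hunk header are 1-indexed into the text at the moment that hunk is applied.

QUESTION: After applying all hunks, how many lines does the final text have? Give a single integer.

Answer: 13

Derivation:
Hunk 1: at line 7 remove [exhni,cssr,bzpzl] add [xtn] -> 11 lines: dsbcm szwj tzg gnrv yfc fvcj kzok lduud xtn npq mcq
Hunk 2: at line 7 remove [xtn] add [vpclb,ootf] -> 12 lines: dsbcm szwj tzg gnrv yfc fvcj kzok lduud vpclb ootf npq mcq
Hunk 3: at line 2 remove [tzg,gnrv] add [amydx,wbqy,wkl] -> 13 lines: dsbcm szwj amydx wbqy wkl yfc fvcj kzok lduud vpclb ootf npq mcq
Final line count: 13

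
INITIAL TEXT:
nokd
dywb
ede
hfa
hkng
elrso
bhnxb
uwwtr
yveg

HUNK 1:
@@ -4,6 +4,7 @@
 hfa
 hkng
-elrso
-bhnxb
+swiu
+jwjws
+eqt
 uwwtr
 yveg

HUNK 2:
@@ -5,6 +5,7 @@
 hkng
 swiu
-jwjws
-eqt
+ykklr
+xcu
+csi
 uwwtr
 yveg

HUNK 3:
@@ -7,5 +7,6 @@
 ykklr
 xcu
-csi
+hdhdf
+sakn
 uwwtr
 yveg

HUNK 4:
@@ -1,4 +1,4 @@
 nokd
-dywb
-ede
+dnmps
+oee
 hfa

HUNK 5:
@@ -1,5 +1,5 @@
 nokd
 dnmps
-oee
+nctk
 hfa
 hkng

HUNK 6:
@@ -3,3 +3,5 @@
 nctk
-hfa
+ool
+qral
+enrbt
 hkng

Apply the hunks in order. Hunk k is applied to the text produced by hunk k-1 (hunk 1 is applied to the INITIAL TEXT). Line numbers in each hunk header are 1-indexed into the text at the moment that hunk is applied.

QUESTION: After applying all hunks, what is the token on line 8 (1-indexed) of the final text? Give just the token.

Answer: swiu

Derivation:
Hunk 1: at line 4 remove [elrso,bhnxb] add [swiu,jwjws,eqt] -> 10 lines: nokd dywb ede hfa hkng swiu jwjws eqt uwwtr yveg
Hunk 2: at line 5 remove [jwjws,eqt] add [ykklr,xcu,csi] -> 11 lines: nokd dywb ede hfa hkng swiu ykklr xcu csi uwwtr yveg
Hunk 3: at line 7 remove [csi] add [hdhdf,sakn] -> 12 lines: nokd dywb ede hfa hkng swiu ykklr xcu hdhdf sakn uwwtr yveg
Hunk 4: at line 1 remove [dywb,ede] add [dnmps,oee] -> 12 lines: nokd dnmps oee hfa hkng swiu ykklr xcu hdhdf sakn uwwtr yveg
Hunk 5: at line 1 remove [oee] add [nctk] -> 12 lines: nokd dnmps nctk hfa hkng swiu ykklr xcu hdhdf sakn uwwtr yveg
Hunk 6: at line 3 remove [hfa] add [ool,qral,enrbt] -> 14 lines: nokd dnmps nctk ool qral enrbt hkng swiu ykklr xcu hdhdf sakn uwwtr yveg
Final line 8: swiu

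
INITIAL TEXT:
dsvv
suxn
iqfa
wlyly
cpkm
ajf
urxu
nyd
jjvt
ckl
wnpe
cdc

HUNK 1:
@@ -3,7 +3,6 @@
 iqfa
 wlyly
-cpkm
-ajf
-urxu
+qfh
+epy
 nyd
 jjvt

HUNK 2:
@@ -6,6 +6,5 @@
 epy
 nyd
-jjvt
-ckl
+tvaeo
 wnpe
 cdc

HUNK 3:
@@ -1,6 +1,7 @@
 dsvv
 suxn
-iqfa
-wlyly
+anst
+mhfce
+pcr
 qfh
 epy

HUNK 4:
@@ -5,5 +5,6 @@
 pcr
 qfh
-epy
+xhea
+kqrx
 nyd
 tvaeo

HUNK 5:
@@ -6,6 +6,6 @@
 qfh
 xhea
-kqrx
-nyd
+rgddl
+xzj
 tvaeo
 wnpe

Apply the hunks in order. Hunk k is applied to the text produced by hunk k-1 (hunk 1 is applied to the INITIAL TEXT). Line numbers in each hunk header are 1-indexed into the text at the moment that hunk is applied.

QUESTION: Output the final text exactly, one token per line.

Answer: dsvv
suxn
anst
mhfce
pcr
qfh
xhea
rgddl
xzj
tvaeo
wnpe
cdc

Derivation:
Hunk 1: at line 3 remove [cpkm,ajf,urxu] add [qfh,epy] -> 11 lines: dsvv suxn iqfa wlyly qfh epy nyd jjvt ckl wnpe cdc
Hunk 2: at line 6 remove [jjvt,ckl] add [tvaeo] -> 10 lines: dsvv suxn iqfa wlyly qfh epy nyd tvaeo wnpe cdc
Hunk 3: at line 1 remove [iqfa,wlyly] add [anst,mhfce,pcr] -> 11 lines: dsvv suxn anst mhfce pcr qfh epy nyd tvaeo wnpe cdc
Hunk 4: at line 5 remove [epy] add [xhea,kqrx] -> 12 lines: dsvv suxn anst mhfce pcr qfh xhea kqrx nyd tvaeo wnpe cdc
Hunk 5: at line 6 remove [kqrx,nyd] add [rgddl,xzj] -> 12 lines: dsvv suxn anst mhfce pcr qfh xhea rgddl xzj tvaeo wnpe cdc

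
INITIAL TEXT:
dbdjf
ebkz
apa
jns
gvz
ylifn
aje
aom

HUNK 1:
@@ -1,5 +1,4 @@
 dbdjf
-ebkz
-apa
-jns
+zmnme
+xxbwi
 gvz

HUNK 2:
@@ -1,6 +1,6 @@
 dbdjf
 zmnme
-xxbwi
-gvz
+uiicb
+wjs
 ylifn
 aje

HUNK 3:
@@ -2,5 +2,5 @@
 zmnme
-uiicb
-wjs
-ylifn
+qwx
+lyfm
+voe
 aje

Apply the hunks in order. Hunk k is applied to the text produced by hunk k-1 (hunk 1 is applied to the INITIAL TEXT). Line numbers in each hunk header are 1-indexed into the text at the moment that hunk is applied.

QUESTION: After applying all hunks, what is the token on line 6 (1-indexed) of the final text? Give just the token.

Hunk 1: at line 1 remove [ebkz,apa,jns] add [zmnme,xxbwi] -> 7 lines: dbdjf zmnme xxbwi gvz ylifn aje aom
Hunk 2: at line 1 remove [xxbwi,gvz] add [uiicb,wjs] -> 7 lines: dbdjf zmnme uiicb wjs ylifn aje aom
Hunk 3: at line 2 remove [uiicb,wjs,ylifn] add [qwx,lyfm,voe] -> 7 lines: dbdjf zmnme qwx lyfm voe aje aom
Final line 6: aje

Answer: aje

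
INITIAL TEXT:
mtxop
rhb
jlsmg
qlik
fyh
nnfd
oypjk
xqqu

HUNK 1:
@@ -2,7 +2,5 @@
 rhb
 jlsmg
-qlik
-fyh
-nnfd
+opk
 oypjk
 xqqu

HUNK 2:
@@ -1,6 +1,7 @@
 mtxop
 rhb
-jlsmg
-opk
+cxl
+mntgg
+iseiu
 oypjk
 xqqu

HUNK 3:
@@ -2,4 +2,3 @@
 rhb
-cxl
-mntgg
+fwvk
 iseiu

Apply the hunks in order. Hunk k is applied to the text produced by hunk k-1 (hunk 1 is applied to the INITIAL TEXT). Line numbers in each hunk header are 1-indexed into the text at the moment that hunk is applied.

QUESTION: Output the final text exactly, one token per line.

Hunk 1: at line 2 remove [qlik,fyh,nnfd] add [opk] -> 6 lines: mtxop rhb jlsmg opk oypjk xqqu
Hunk 2: at line 1 remove [jlsmg,opk] add [cxl,mntgg,iseiu] -> 7 lines: mtxop rhb cxl mntgg iseiu oypjk xqqu
Hunk 3: at line 2 remove [cxl,mntgg] add [fwvk] -> 6 lines: mtxop rhb fwvk iseiu oypjk xqqu

Answer: mtxop
rhb
fwvk
iseiu
oypjk
xqqu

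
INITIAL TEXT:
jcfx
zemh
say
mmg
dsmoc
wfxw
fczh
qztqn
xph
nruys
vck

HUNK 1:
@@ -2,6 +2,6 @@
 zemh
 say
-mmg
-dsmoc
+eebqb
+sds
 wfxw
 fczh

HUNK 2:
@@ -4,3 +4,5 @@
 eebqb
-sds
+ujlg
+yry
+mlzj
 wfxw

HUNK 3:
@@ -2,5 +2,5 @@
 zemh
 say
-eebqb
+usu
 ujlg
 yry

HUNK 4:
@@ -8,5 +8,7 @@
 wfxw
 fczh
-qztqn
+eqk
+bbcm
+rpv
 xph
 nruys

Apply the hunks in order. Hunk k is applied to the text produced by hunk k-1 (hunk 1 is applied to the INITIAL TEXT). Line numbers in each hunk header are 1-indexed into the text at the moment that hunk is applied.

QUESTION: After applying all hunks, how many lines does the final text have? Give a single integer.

Answer: 15

Derivation:
Hunk 1: at line 2 remove [mmg,dsmoc] add [eebqb,sds] -> 11 lines: jcfx zemh say eebqb sds wfxw fczh qztqn xph nruys vck
Hunk 2: at line 4 remove [sds] add [ujlg,yry,mlzj] -> 13 lines: jcfx zemh say eebqb ujlg yry mlzj wfxw fczh qztqn xph nruys vck
Hunk 3: at line 2 remove [eebqb] add [usu] -> 13 lines: jcfx zemh say usu ujlg yry mlzj wfxw fczh qztqn xph nruys vck
Hunk 4: at line 8 remove [qztqn] add [eqk,bbcm,rpv] -> 15 lines: jcfx zemh say usu ujlg yry mlzj wfxw fczh eqk bbcm rpv xph nruys vck
Final line count: 15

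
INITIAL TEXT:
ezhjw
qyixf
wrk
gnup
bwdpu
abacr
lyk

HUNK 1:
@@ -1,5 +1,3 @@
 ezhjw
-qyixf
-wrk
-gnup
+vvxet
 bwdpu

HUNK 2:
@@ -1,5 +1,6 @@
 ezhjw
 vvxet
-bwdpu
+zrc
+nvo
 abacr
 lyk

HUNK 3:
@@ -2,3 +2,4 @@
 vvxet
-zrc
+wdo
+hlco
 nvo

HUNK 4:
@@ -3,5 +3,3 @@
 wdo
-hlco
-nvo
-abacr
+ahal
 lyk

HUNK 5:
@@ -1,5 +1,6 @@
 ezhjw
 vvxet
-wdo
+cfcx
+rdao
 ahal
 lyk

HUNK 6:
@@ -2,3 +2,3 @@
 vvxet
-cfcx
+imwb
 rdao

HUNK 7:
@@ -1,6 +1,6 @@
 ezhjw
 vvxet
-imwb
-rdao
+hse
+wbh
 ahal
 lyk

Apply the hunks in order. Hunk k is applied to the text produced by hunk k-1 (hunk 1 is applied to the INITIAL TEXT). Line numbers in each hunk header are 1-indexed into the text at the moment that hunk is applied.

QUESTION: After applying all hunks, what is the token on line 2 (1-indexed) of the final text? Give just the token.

Hunk 1: at line 1 remove [qyixf,wrk,gnup] add [vvxet] -> 5 lines: ezhjw vvxet bwdpu abacr lyk
Hunk 2: at line 1 remove [bwdpu] add [zrc,nvo] -> 6 lines: ezhjw vvxet zrc nvo abacr lyk
Hunk 3: at line 2 remove [zrc] add [wdo,hlco] -> 7 lines: ezhjw vvxet wdo hlco nvo abacr lyk
Hunk 4: at line 3 remove [hlco,nvo,abacr] add [ahal] -> 5 lines: ezhjw vvxet wdo ahal lyk
Hunk 5: at line 1 remove [wdo] add [cfcx,rdao] -> 6 lines: ezhjw vvxet cfcx rdao ahal lyk
Hunk 6: at line 2 remove [cfcx] add [imwb] -> 6 lines: ezhjw vvxet imwb rdao ahal lyk
Hunk 7: at line 1 remove [imwb,rdao] add [hse,wbh] -> 6 lines: ezhjw vvxet hse wbh ahal lyk
Final line 2: vvxet

Answer: vvxet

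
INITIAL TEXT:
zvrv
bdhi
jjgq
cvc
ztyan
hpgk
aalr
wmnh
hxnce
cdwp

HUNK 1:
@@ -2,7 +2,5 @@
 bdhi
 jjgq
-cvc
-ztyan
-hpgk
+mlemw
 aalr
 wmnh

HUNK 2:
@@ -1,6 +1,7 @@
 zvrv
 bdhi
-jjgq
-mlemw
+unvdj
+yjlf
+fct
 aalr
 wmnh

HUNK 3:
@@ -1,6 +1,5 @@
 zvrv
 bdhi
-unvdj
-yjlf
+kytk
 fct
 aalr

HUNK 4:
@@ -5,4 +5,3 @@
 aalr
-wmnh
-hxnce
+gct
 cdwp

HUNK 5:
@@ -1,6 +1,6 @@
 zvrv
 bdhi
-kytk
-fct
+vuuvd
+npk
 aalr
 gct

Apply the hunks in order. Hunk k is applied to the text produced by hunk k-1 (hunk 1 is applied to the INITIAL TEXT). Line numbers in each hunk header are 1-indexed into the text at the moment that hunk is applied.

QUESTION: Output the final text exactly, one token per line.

Answer: zvrv
bdhi
vuuvd
npk
aalr
gct
cdwp

Derivation:
Hunk 1: at line 2 remove [cvc,ztyan,hpgk] add [mlemw] -> 8 lines: zvrv bdhi jjgq mlemw aalr wmnh hxnce cdwp
Hunk 2: at line 1 remove [jjgq,mlemw] add [unvdj,yjlf,fct] -> 9 lines: zvrv bdhi unvdj yjlf fct aalr wmnh hxnce cdwp
Hunk 3: at line 1 remove [unvdj,yjlf] add [kytk] -> 8 lines: zvrv bdhi kytk fct aalr wmnh hxnce cdwp
Hunk 4: at line 5 remove [wmnh,hxnce] add [gct] -> 7 lines: zvrv bdhi kytk fct aalr gct cdwp
Hunk 5: at line 1 remove [kytk,fct] add [vuuvd,npk] -> 7 lines: zvrv bdhi vuuvd npk aalr gct cdwp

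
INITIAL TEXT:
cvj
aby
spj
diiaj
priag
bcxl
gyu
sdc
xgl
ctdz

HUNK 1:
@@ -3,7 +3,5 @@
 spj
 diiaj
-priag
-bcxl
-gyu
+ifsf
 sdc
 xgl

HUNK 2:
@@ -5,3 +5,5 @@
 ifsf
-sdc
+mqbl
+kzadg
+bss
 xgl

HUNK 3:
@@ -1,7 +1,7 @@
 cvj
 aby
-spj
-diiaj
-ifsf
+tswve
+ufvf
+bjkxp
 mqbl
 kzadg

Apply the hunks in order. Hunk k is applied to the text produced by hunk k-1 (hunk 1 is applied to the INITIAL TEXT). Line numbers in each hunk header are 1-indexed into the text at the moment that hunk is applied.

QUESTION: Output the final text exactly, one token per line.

Hunk 1: at line 3 remove [priag,bcxl,gyu] add [ifsf] -> 8 lines: cvj aby spj diiaj ifsf sdc xgl ctdz
Hunk 2: at line 5 remove [sdc] add [mqbl,kzadg,bss] -> 10 lines: cvj aby spj diiaj ifsf mqbl kzadg bss xgl ctdz
Hunk 3: at line 1 remove [spj,diiaj,ifsf] add [tswve,ufvf,bjkxp] -> 10 lines: cvj aby tswve ufvf bjkxp mqbl kzadg bss xgl ctdz

Answer: cvj
aby
tswve
ufvf
bjkxp
mqbl
kzadg
bss
xgl
ctdz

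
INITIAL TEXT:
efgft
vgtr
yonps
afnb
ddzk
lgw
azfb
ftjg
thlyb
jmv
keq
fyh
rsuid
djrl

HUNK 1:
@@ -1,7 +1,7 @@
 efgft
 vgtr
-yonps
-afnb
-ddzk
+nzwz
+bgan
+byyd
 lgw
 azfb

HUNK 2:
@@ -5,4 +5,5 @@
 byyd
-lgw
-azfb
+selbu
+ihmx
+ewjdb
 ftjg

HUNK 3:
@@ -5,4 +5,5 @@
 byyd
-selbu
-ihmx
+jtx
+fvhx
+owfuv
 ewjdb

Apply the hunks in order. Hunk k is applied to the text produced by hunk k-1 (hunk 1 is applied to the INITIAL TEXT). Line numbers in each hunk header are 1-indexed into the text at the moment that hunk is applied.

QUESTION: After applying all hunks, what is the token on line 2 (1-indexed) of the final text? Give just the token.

Hunk 1: at line 1 remove [yonps,afnb,ddzk] add [nzwz,bgan,byyd] -> 14 lines: efgft vgtr nzwz bgan byyd lgw azfb ftjg thlyb jmv keq fyh rsuid djrl
Hunk 2: at line 5 remove [lgw,azfb] add [selbu,ihmx,ewjdb] -> 15 lines: efgft vgtr nzwz bgan byyd selbu ihmx ewjdb ftjg thlyb jmv keq fyh rsuid djrl
Hunk 3: at line 5 remove [selbu,ihmx] add [jtx,fvhx,owfuv] -> 16 lines: efgft vgtr nzwz bgan byyd jtx fvhx owfuv ewjdb ftjg thlyb jmv keq fyh rsuid djrl
Final line 2: vgtr

Answer: vgtr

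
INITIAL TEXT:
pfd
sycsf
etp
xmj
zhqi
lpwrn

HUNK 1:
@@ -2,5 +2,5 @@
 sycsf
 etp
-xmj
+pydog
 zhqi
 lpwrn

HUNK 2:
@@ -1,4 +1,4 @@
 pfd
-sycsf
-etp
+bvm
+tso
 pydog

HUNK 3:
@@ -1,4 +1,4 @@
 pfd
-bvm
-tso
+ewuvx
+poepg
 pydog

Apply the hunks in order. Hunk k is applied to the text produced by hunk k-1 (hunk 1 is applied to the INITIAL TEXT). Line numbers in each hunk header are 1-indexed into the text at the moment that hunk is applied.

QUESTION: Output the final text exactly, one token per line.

Hunk 1: at line 2 remove [xmj] add [pydog] -> 6 lines: pfd sycsf etp pydog zhqi lpwrn
Hunk 2: at line 1 remove [sycsf,etp] add [bvm,tso] -> 6 lines: pfd bvm tso pydog zhqi lpwrn
Hunk 3: at line 1 remove [bvm,tso] add [ewuvx,poepg] -> 6 lines: pfd ewuvx poepg pydog zhqi lpwrn

Answer: pfd
ewuvx
poepg
pydog
zhqi
lpwrn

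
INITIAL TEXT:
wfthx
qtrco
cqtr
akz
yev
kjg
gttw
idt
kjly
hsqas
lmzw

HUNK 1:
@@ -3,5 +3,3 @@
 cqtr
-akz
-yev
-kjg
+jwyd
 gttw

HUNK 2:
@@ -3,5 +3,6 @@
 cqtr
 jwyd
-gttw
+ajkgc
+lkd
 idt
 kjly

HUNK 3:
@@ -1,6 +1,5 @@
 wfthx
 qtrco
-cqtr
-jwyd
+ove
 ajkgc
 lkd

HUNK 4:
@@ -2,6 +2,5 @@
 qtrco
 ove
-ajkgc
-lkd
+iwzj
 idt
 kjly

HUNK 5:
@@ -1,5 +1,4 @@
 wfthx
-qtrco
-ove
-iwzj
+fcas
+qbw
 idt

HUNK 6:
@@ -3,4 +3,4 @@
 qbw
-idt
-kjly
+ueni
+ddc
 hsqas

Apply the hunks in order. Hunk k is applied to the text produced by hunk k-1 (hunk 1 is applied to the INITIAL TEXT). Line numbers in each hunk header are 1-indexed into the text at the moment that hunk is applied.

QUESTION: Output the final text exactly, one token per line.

Hunk 1: at line 3 remove [akz,yev,kjg] add [jwyd] -> 9 lines: wfthx qtrco cqtr jwyd gttw idt kjly hsqas lmzw
Hunk 2: at line 3 remove [gttw] add [ajkgc,lkd] -> 10 lines: wfthx qtrco cqtr jwyd ajkgc lkd idt kjly hsqas lmzw
Hunk 3: at line 1 remove [cqtr,jwyd] add [ove] -> 9 lines: wfthx qtrco ove ajkgc lkd idt kjly hsqas lmzw
Hunk 4: at line 2 remove [ajkgc,lkd] add [iwzj] -> 8 lines: wfthx qtrco ove iwzj idt kjly hsqas lmzw
Hunk 5: at line 1 remove [qtrco,ove,iwzj] add [fcas,qbw] -> 7 lines: wfthx fcas qbw idt kjly hsqas lmzw
Hunk 6: at line 3 remove [idt,kjly] add [ueni,ddc] -> 7 lines: wfthx fcas qbw ueni ddc hsqas lmzw

Answer: wfthx
fcas
qbw
ueni
ddc
hsqas
lmzw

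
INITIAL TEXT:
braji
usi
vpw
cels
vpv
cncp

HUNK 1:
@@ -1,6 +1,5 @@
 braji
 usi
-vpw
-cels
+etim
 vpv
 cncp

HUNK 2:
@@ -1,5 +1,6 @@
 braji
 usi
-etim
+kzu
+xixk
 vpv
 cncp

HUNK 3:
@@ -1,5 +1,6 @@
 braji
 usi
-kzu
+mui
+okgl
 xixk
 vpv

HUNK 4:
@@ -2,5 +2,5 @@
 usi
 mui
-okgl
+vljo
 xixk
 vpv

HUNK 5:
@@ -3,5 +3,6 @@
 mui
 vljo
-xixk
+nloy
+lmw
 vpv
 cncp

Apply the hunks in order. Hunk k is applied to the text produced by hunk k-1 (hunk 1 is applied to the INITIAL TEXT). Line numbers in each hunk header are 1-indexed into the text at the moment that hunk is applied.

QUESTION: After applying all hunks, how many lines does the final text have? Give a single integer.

Answer: 8

Derivation:
Hunk 1: at line 1 remove [vpw,cels] add [etim] -> 5 lines: braji usi etim vpv cncp
Hunk 2: at line 1 remove [etim] add [kzu,xixk] -> 6 lines: braji usi kzu xixk vpv cncp
Hunk 3: at line 1 remove [kzu] add [mui,okgl] -> 7 lines: braji usi mui okgl xixk vpv cncp
Hunk 4: at line 2 remove [okgl] add [vljo] -> 7 lines: braji usi mui vljo xixk vpv cncp
Hunk 5: at line 3 remove [xixk] add [nloy,lmw] -> 8 lines: braji usi mui vljo nloy lmw vpv cncp
Final line count: 8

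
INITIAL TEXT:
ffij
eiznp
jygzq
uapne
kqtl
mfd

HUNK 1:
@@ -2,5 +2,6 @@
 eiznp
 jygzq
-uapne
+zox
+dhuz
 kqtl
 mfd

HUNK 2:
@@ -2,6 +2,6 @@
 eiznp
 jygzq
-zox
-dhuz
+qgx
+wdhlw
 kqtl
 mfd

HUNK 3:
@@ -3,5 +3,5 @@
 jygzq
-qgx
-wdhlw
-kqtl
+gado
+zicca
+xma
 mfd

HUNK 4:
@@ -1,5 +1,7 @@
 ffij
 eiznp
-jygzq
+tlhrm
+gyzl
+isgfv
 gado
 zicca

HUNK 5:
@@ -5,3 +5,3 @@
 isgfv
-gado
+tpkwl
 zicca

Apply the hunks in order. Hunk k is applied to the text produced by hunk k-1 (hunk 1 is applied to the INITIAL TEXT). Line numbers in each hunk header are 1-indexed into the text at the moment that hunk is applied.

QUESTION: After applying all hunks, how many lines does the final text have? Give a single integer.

Answer: 9

Derivation:
Hunk 1: at line 2 remove [uapne] add [zox,dhuz] -> 7 lines: ffij eiznp jygzq zox dhuz kqtl mfd
Hunk 2: at line 2 remove [zox,dhuz] add [qgx,wdhlw] -> 7 lines: ffij eiznp jygzq qgx wdhlw kqtl mfd
Hunk 3: at line 3 remove [qgx,wdhlw,kqtl] add [gado,zicca,xma] -> 7 lines: ffij eiznp jygzq gado zicca xma mfd
Hunk 4: at line 1 remove [jygzq] add [tlhrm,gyzl,isgfv] -> 9 lines: ffij eiznp tlhrm gyzl isgfv gado zicca xma mfd
Hunk 5: at line 5 remove [gado] add [tpkwl] -> 9 lines: ffij eiznp tlhrm gyzl isgfv tpkwl zicca xma mfd
Final line count: 9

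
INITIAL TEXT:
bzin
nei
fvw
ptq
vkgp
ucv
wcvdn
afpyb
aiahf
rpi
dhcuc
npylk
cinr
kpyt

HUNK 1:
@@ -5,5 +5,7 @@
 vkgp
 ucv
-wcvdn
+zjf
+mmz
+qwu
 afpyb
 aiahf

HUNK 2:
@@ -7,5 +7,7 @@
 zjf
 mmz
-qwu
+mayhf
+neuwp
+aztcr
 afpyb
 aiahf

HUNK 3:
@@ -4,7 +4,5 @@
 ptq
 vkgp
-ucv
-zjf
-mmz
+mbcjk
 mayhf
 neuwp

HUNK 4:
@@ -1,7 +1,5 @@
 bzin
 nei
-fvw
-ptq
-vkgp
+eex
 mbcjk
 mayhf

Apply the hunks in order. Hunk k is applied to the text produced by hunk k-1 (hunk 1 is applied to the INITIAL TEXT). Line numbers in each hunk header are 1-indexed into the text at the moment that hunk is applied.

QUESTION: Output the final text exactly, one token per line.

Hunk 1: at line 5 remove [wcvdn] add [zjf,mmz,qwu] -> 16 lines: bzin nei fvw ptq vkgp ucv zjf mmz qwu afpyb aiahf rpi dhcuc npylk cinr kpyt
Hunk 2: at line 7 remove [qwu] add [mayhf,neuwp,aztcr] -> 18 lines: bzin nei fvw ptq vkgp ucv zjf mmz mayhf neuwp aztcr afpyb aiahf rpi dhcuc npylk cinr kpyt
Hunk 3: at line 4 remove [ucv,zjf,mmz] add [mbcjk] -> 16 lines: bzin nei fvw ptq vkgp mbcjk mayhf neuwp aztcr afpyb aiahf rpi dhcuc npylk cinr kpyt
Hunk 4: at line 1 remove [fvw,ptq,vkgp] add [eex] -> 14 lines: bzin nei eex mbcjk mayhf neuwp aztcr afpyb aiahf rpi dhcuc npylk cinr kpyt

Answer: bzin
nei
eex
mbcjk
mayhf
neuwp
aztcr
afpyb
aiahf
rpi
dhcuc
npylk
cinr
kpyt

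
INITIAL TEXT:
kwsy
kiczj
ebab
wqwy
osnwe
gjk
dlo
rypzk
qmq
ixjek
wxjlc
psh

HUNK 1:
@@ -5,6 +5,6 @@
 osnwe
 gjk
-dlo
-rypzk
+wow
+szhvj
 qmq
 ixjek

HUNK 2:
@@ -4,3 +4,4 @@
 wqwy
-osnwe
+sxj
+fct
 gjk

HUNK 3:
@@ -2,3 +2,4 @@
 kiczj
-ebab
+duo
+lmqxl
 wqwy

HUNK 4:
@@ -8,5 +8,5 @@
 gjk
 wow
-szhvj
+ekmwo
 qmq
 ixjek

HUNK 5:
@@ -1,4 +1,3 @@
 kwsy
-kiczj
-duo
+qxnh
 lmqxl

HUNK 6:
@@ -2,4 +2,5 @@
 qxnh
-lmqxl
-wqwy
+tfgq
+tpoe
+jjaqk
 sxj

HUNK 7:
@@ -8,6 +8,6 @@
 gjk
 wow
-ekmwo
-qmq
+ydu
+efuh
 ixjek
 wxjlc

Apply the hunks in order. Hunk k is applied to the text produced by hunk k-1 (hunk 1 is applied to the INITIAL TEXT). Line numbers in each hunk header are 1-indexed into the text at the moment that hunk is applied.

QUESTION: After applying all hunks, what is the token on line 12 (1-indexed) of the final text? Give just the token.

Hunk 1: at line 5 remove [dlo,rypzk] add [wow,szhvj] -> 12 lines: kwsy kiczj ebab wqwy osnwe gjk wow szhvj qmq ixjek wxjlc psh
Hunk 2: at line 4 remove [osnwe] add [sxj,fct] -> 13 lines: kwsy kiczj ebab wqwy sxj fct gjk wow szhvj qmq ixjek wxjlc psh
Hunk 3: at line 2 remove [ebab] add [duo,lmqxl] -> 14 lines: kwsy kiczj duo lmqxl wqwy sxj fct gjk wow szhvj qmq ixjek wxjlc psh
Hunk 4: at line 8 remove [szhvj] add [ekmwo] -> 14 lines: kwsy kiczj duo lmqxl wqwy sxj fct gjk wow ekmwo qmq ixjek wxjlc psh
Hunk 5: at line 1 remove [kiczj,duo] add [qxnh] -> 13 lines: kwsy qxnh lmqxl wqwy sxj fct gjk wow ekmwo qmq ixjek wxjlc psh
Hunk 6: at line 2 remove [lmqxl,wqwy] add [tfgq,tpoe,jjaqk] -> 14 lines: kwsy qxnh tfgq tpoe jjaqk sxj fct gjk wow ekmwo qmq ixjek wxjlc psh
Hunk 7: at line 8 remove [ekmwo,qmq] add [ydu,efuh] -> 14 lines: kwsy qxnh tfgq tpoe jjaqk sxj fct gjk wow ydu efuh ixjek wxjlc psh
Final line 12: ixjek

Answer: ixjek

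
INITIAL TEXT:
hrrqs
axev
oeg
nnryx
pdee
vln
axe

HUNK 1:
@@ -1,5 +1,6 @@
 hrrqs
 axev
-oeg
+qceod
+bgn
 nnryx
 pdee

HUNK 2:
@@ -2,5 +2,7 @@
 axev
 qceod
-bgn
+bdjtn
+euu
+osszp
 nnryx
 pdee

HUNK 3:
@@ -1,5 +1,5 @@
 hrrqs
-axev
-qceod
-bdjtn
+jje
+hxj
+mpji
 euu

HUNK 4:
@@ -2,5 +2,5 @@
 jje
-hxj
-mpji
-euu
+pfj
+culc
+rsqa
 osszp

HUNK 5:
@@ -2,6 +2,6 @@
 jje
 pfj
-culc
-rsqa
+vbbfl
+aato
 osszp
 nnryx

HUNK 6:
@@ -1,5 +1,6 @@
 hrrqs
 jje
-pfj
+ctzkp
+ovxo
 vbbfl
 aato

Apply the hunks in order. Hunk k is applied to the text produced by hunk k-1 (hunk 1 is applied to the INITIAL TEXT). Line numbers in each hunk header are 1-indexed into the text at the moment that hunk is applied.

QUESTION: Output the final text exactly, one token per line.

Answer: hrrqs
jje
ctzkp
ovxo
vbbfl
aato
osszp
nnryx
pdee
vln
axe

Derivation:
Hunk 1: at line 1 remove [oeg] add [qceod,bgn] -> 8 lines: hrrqs axev qceod bgn nnryx pdee vln axe
Hunk 2: at line 2 remove [bgn] add [bdjtn,euu,osszp] -> 10 lines: hrrqs axev qceod bdjtn euu osszp nnryx pdee vln axe
Hunk 3: at line 1 remove [axev,qceod,bdjtn] add [jje,hxj,mpji] -> 10 lines: hrrqs jje hxj mpji euu osszp nnryx pdee vln axe
Hunk 4: at line 2 remove [hxj,mpji,euu] add [pfj,culc,rsqa] -> 10 lines: hrrqs jje pfj culc rsqa osszp nnryx pdee vln axe
Hunk 5: at line 2 remove [culc,rsqa] add [vbbfl,aato] -> 10 lines: hrrqs jje pfj vbbfl aato osszp nnryx pdee vln axe
Hunk 6: at line 1 remove [pfj] add [ctzkp,ovxo] -> 11 lines: hrrqs jje ctzkp ovxo vbbfl aato osszp nnryx pdee vln axe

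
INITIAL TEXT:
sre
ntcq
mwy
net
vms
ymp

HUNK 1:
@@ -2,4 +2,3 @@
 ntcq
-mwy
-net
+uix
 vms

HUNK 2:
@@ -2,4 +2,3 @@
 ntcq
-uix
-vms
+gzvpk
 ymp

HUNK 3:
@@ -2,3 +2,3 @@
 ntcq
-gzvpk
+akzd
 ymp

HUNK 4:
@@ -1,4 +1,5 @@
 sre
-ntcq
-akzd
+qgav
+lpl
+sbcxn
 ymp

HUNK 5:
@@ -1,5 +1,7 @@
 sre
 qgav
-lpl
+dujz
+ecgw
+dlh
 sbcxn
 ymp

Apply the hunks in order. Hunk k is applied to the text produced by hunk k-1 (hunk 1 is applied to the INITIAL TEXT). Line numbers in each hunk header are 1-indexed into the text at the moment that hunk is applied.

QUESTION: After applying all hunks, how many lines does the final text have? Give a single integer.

Answer: 7

Derivation:
Hunk 1: at line 2 remove [mwy,net] add [uix] -> 5 lines: sre ntcq uix vms ymp
Hunk 2: at line 2 remove [uix,vms] add [gzvpk] -> 4 lines: sre ntcq gzvpk ymp
Hunk 3: at line 2 remove [gzvpk] add [akzd] -> 4 lines: sre ntcq akzd ymp
Hunk 4: at line 1 remove [ntcq,akzd] add [qgav,lpl,sbcxn] -> 5 lines: sre qgav lpl sbcxn ymp
Hunk 5: at line 1 remove [lpl] add [dujz,ecgw,dlh] -> 7 lines: sre qgav dujz ecgw dlh sbcxn ymp
Final line count: 7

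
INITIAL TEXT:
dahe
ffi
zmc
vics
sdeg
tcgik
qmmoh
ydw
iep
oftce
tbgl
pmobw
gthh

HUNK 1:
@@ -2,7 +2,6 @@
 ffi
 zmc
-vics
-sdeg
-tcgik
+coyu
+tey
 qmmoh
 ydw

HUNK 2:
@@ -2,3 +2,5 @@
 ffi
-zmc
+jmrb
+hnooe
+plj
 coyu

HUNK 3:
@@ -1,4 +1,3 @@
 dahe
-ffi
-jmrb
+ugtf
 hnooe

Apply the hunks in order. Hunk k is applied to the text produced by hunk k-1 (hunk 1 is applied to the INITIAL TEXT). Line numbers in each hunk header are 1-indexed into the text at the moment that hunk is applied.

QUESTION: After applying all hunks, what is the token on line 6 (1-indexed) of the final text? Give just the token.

Answer: tey

Derivation:
Hunk 1: at line 2 remove [vics,sdeg,tcgik] add [coyu,tey] -> 12 lines: dahe ffi zmc coyu tey qmmoh ydw iep oftce tbgl pmobw gthh
Hunk 2: at line 2 remove [zmc] add [jmrb,hnooe,plj] -> 14 lines: dahe ffi jmrb hnooe plj coyu tey qmmoh ydw iep oftce tbgl pmobw gthh
Hunk 3: at line 1 remove [ffi,jmrb] add [ugtf] -> 13 lines: dahe ugtf hnooe plj coyu tey qmmoh ydw iep oftce tbgl pmobw gthh
Final line 6: tey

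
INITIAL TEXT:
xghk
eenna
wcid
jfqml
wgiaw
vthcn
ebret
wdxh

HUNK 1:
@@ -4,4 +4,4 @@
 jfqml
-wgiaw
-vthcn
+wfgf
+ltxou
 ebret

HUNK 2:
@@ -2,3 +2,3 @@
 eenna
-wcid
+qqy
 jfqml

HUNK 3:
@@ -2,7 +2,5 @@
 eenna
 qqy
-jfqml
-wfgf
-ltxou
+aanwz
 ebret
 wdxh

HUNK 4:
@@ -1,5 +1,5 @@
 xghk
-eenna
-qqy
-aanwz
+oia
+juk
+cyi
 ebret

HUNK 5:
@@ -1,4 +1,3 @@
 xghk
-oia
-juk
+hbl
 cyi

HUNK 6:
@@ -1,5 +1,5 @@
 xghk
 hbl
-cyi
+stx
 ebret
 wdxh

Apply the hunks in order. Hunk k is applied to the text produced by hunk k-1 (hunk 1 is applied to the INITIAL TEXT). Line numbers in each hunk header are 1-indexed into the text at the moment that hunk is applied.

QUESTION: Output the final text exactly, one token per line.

Hunk 1: at line 4 remove [wgiaw,vthcn] add [wfgf,ltxou] -> 8 lines: xghk eenna wcid jfqml wfgf ltxou ebret wdxh
Hunk 2: at line 2 remove [wcid] add [qqy] -> 8 lines: xghk eenna qqy jfqml wfgf ltxou ebret wdxh
Hunk 3: at line 2 remove [jfqml,wfgf,ltxou] add [aanwz] -> 6 lines: xghk eenna qqy aanwz ebret wdxh
Hunk 4: at line 1 remove [eenna,qqy,aanwz] add [oia,juk,cyi] -> 6 lines: xghk oia juk cyi ebret wdxh
Hunk 5: at line 1 remove [oia,juk] add [hbl] -> 5 lines: xghk hbl cyi ebret wdxh
Hunk 6: at line 1 remove [cyi] add [stx] -> 5 lines: xghk hbl stx ebret wdxh

Answer: xghk
hbl
stx
ebret
wdxh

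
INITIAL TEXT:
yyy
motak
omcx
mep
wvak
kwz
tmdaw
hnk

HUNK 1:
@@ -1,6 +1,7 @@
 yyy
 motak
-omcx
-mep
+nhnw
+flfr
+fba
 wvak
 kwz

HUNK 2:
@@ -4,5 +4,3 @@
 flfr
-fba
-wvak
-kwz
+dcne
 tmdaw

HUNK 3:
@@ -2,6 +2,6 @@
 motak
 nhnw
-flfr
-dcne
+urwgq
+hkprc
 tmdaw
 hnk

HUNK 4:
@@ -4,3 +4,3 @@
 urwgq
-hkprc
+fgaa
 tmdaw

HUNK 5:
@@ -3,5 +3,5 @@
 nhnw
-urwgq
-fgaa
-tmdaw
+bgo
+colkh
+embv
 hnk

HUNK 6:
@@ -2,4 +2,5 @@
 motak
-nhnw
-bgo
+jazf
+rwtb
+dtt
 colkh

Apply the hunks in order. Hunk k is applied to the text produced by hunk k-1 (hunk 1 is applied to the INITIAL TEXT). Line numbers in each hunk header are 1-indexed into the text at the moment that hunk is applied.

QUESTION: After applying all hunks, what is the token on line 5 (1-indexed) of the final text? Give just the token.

Answer: dtt

Derivation:
Hunk 1: at line 1 remove [omcx,mep] add [nhnw,flfr,fba] -> 9 lines: yyy motak nhnw flfr fba wvak kwz tmdaw hnk
Hunk 2: at line 4 remove [fba,wvak,kwz] add [dcne] -> 7 lines: yyy motak nhnw flfr dcne tmdaw hnk
Hunk 3: at line 2 remove [flfr,dcne] add [urwgq,hkprc] -> 7 lines: yyy motak nhnw urwgq hkprc tmdaw hnk
Hunk 4: at line 4 remove [hkprc] add [fgaa] -> 7 lines: yyy motak nhnw urwgq fgaa tmdaw hnk
Hunk 5: at line 3 remove [urwgq,fgaa,tmdaw] add [bgo,colkh,embv] -> 7 lines: yyy motak nhnw bgo colkh embv hnk
Hunk 6: at line 2 remove [nhnw,bgo] add [jazf,rwtb,dtt] -> 8 lines: yyy motak jazf rwtb dtt colkh embv hnk
Final line 5: dtt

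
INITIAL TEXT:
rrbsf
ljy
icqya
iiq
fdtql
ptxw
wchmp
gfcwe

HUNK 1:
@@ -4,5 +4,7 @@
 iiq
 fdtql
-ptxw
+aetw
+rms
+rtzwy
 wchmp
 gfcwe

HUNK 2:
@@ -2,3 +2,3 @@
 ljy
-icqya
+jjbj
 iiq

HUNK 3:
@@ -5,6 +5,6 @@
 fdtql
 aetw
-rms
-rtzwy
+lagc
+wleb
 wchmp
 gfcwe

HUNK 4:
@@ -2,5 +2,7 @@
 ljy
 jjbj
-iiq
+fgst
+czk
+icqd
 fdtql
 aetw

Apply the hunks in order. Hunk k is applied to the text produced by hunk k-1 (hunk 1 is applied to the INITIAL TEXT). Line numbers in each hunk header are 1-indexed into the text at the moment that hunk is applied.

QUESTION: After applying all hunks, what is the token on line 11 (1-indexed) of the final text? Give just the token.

Hunk 1: at line 4 remove [ptxw] add [aetw,rms,rtzwy] -> 10 lines: rrbsf ljy icqya iiq fdtql aetw rms rtzwy wchmp gfcwe
Hunk 2: at line 2 remove [icqya] add [jjbj] -> 10 lines: rrbsf ljy jjbj iiq fdtql aetw rms rtzwy wchmp gfcwe
Hunk 3: at line 5 remove [rms,rtzwy] add [lagc,wleb] -> 10 lines: rrbsf ljy jjbj iiq fdtql aetw lagc wleb wchmp gfcwe
Hunk 4: at line 2 remove [iiq] add [fgst,czk,icqd] -> 12 lines: rrbsf ljy jjbj fgst czk icqd fdtql aetw lagc wleb wchmp gfcwe
Final line 11: wchmp

Answer: wchmp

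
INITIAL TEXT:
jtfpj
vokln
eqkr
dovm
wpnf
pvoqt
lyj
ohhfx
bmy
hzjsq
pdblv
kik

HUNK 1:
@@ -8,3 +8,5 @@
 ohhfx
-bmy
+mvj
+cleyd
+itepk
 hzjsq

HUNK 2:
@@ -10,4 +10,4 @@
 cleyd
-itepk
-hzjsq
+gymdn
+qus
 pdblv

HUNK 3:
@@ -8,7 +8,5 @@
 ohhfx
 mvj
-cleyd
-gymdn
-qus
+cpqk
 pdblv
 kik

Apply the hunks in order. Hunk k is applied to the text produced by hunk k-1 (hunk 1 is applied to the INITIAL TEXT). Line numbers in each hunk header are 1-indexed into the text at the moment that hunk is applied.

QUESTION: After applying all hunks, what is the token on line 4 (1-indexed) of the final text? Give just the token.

Hunk 1: at line 8 remove [bmy] add [mvj,cleyd,itepk] -> 14 lines: jtfpj vokln eqkr dovm wpnf pvoqt lyj ohhfx mvj cleyd itepk hzjsq pdblv kik
Hunk 2: at line 10 remove [itepk,hzjsq] add [gymdn,qus] -> 14 lines: jtfpj vokln eqkr dovm wpnf pvoqt lyj ohhfx mvj cleyd gymdn qus pdblv kik
Hunk 3: at line 8 remove [cleyd,gymdn,qus] add [cpqk] -> 12 lines: jtfpj vokln eqkr dovm wpnf pvoqt lyj ohhfx mvj cpqk pdblv kik
Final line 4: dovm

Answer: dovm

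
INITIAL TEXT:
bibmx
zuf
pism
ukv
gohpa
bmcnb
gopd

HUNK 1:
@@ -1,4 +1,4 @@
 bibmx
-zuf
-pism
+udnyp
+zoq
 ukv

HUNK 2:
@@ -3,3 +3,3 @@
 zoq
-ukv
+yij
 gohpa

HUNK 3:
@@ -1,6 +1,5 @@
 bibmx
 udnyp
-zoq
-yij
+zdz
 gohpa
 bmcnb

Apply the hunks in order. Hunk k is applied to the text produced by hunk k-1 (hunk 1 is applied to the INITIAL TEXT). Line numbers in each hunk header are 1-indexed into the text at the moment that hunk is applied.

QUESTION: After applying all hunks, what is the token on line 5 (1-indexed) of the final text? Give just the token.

Answer: bmcnb

Derivation:
Hunk 1: at line 1 remove [zuf,pism] add [udnyp,zoq] -> 7 lines: bibmx udnyp zoq ukv gohpa bmcnb gopd
Hunk 2: at line 3 remove [ukv] add [yij] -> 7 lines: bibmx udnyp zoq yij gohpa bmcnb gopd
Hunk 3: at line 1 remove [zoq,yij] add [zdz] -> 6 lines: bibmx udnyp zdz gohpa bmcnb gopd
Final line 5: bmcnb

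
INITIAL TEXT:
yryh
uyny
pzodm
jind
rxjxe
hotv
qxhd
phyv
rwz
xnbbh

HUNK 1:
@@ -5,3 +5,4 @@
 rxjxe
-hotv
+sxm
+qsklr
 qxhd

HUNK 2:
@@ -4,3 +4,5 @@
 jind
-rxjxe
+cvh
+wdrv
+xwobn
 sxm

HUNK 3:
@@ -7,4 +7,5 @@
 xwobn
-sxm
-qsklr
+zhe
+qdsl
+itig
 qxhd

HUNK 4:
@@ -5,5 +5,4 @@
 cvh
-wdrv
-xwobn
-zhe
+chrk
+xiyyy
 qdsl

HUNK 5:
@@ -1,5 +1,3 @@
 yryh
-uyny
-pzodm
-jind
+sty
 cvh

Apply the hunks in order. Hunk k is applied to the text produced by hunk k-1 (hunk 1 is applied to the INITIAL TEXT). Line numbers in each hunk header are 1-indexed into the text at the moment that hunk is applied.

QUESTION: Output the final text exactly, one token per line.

Answer: yryh
sty
cvh
chrk
xiyyy
qdsl
itig
qxhd
phyv
rwz
xnbbh

Derivation:
Hunk 1: at line 5 remove [hotv] add [sxm,qsklr] -> 11 lines: yryh uyny pzodm jind rxjxe sxm qsklr qxhd phyv rwz xnbbh
Hunk 2: at line 4 remove [rxjxe] add [cvh,wdrv,xwobn] -> 13 lines: yryh uyny pzodm jind cvh wdrv xwobn sxm qsklr qxhd phyv rwz xnbbh
Hunk 3: at line 7 remove [sxm,qsklr] add [zhe,qdsl,itig] -> 14 lines: yryh uyny pzodm jind cvh wdrv xwobn zhe qdsl itig qxhd phyv rwz xnbbh
Hunk 4: at line 5 remove [wdrv,xwobn,zhe] add [chrk,xiyyy] -> 13 lines: yryh uyny pzodm jind cvh chrk xiyyy qdsl itig qxhd phyv rwz xnbbh
Hunk 5: at line 1 remove [uyny,pzodm,jind] add [sty] -> 11 lines: yryh sty cvh chrk xiyyy qdsl itig qxhd phyv rwz xnbbh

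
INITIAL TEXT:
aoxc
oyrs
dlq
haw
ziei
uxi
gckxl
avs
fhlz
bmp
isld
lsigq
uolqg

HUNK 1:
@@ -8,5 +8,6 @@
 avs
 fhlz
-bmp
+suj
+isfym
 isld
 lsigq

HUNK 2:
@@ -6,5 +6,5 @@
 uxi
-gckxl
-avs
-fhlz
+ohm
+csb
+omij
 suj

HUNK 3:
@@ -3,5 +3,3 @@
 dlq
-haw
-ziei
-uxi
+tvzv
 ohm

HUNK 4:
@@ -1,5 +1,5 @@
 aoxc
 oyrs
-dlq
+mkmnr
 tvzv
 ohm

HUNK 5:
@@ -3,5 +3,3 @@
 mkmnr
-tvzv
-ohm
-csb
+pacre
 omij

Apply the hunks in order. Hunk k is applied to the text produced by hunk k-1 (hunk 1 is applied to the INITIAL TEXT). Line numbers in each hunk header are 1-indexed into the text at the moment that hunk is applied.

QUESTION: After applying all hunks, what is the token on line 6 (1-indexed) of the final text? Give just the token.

Hunk 1: at line 8 remove [bmp] add [suj,isfym] -> 14 lines: aoxc oyrs dlq haw ziei uxi gckxl avs fhlz suj isfym isld lsigq uolqg
Hunk 2: at line 6 remove [gckxl,avs,fhlz] add [ohm,csb,omij] -> 14 lines: aoxc oyrs dlq haw ziei uxi ohm csb omij suj isfym isld lsigq uolqg
Hunk 3: at line 3 remove [haw,ziei,uxi] add [tvzv] -> 12 lines: aoxc oyrs dlq tvzv ohm csb omij suj isfym isld lsigq uolqg
Hunk 4: at line 1 remove [dlq] add [mkmnr] -> 12 lines: aoxc oyrs mkmnr tvzv ohm csb omij suj isfym isld lsigq uolqg
Hunk 5: at line 3 remove [tvzv,ohm,csb] add [pacre] -> 10 lines: aoxc oyrs mkmnr pacre omij suj isfym isld lsigq uolqg
Final line 6: suj

Answer: suj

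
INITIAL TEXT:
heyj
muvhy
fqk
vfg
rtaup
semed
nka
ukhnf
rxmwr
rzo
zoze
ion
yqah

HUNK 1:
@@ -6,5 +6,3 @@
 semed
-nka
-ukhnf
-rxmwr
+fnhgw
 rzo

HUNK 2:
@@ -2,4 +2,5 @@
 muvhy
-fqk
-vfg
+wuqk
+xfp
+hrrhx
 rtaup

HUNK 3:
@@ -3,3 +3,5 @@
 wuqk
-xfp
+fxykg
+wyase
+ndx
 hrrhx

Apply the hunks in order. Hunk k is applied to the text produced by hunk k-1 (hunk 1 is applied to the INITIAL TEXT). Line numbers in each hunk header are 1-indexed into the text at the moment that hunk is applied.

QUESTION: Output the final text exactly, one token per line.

Answer: heyj
muvhy
wuqk
fxykg
wyase
ndx
hrrhx
rtaup
semed
fnhgw
rzo
zoze
ion
yqah

Derivation:
Hunk 1: at line 6 remove [nka,ukhnf,rxmwr] add [fnhgw] -> 11 lines: heyj muvhy fqk vfg rtaup semed fnhgw rzo zoze ion yqah
Hunk 2: at line 2 remove [fqk,vfg] add [wuqk,xfp,hrrhx] -> 12 lines: heyj muvhy wuqk xfp hrrhx rtaup semed fnhgw rzo zoze ion yqah
Hunk 3: at line 3 remove [xfp] add [fxykg,wyase,ndx] -> 14 lines: heyj muvhy wuqk fxykg wyase ndx hrrhx rtaup semed fnhgw rzo zoze ion yqah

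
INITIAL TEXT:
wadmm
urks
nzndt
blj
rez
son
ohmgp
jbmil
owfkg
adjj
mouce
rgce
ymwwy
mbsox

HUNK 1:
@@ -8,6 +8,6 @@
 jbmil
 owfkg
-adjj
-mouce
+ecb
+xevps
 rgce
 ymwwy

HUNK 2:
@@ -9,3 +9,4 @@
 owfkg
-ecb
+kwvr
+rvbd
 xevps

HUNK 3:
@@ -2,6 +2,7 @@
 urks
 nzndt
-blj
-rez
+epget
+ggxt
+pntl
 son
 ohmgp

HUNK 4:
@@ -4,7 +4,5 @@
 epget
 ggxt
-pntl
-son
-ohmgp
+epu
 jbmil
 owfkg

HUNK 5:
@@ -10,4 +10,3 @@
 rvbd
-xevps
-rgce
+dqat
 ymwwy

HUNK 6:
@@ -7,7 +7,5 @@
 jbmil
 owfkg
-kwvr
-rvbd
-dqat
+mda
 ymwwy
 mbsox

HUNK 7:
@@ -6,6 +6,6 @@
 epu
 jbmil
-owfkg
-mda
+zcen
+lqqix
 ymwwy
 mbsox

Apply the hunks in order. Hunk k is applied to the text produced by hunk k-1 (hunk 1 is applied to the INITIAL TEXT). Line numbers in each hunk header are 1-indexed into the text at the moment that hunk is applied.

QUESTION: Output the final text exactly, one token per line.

Answer: wadmm
urks
nzndt
epget
ggxt
epu
jbmil
zcen
lqqix
ymwwy
mbsox

Derivation:
Hunk 1: at line 8 remove [adjj,mouce] add [ecb,xevps] -> 14 lines: wadmm urks nzndt blj rez son ohmgp jbmil owfkg ecb xevps rgce ymwwy mbsox
Hunk 2: at line 9 remove [ecb] add [kwvr,rvbd] -> 15 lines: wadmm urks nzndt blj rez son ohmgp jbmil owfkg kwvr rvbd xevps rgce ymwwy mbsox
Hunk 3: at line 2 remove [blj,rez] add [epget,ggxt,pntl] -> 16 lines: wadmm urks nzndt epget ggxt pntl son ohmgp jbmil owfkg kwvr rvbd xevps rgce ymwwy mbsox
Hunk 4: at line 4 remove [pntl,son,ohmgp] add [epu] -> 14 lines: wadmm urks nzndt epget ggxt epu jbmil owfkg kwvr rvbd xevps rgce ymwwy mbsox
Hunk 5: at line 10 remove [xevps,rgce] add [dqat] -> 13 lines: wadmm urks nzndt epget ggxt epu jbmil owfkg kwvr rvbd dqat ymwwy mbsox
Hunk 6: at line 7 remove [kwvr,rvbd,dqat] add [mda] -> 11 lines: wadmm urks nzndt epget ggxt epu jbmil owfkg mda ymwwy mbsox
Hunk 7: at line 6 remove [owfkg,mda] add [zcen,lqqix] -> 11 lines: wadmm urks nzndt epget ggxt epu jbmil zcen lqqix ymwwy mbsox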